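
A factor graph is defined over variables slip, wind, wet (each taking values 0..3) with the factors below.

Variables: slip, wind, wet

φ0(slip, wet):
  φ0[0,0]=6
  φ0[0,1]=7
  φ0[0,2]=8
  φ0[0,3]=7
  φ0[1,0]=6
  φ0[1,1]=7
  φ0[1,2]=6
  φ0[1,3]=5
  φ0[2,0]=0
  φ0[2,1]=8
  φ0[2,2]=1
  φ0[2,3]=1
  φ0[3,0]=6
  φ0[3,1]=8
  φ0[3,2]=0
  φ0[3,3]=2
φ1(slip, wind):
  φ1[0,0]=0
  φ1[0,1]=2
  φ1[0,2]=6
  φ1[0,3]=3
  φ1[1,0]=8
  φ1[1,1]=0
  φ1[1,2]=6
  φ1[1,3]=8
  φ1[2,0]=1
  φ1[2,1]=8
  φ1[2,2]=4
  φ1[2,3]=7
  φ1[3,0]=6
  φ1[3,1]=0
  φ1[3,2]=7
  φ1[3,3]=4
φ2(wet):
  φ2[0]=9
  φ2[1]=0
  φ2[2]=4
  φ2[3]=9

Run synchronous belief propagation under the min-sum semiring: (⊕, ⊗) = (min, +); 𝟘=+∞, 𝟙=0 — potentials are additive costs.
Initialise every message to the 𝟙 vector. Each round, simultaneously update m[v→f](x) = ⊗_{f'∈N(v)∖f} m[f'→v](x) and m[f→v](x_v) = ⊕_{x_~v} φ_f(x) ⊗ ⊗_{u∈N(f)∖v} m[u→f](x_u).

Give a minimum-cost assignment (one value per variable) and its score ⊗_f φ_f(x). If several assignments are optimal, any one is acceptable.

init: all messages = 𝟙 over 4 values
r1 m[φ0→slip] = [6, 5, 0, 0]
r1 m[φ0→wet] = [0, 7, 0, 1]
r1 m[φ1→slip] = [0, 0, 1, 0]
r1 m[φ1→wind] = [0, 0, 4, 3]
r1 m[φ2→wet] = [9, 0, 4, 9]
r1 m[slip→φ0] = [0, 0, 0, 0]
r1 m[slip→φ1] = [0, 0, 0, 0]
r1 m[wind→φ1] = [0, 0, 0, 0]
r1 m[wet→φ0] = [0, 0, 0, 0]
r1 m[wet→φ2] = [0, 0, 0, 0]
r2 m[φ0→slip] = [6, 5, 0, 0]
r2 m[φ0→wet] = [0, 7, 0, 1]
r2 m[φ1→slip] = [0, 0, 1, 0]
r2 m[φ1→wind] = [0, 0, 4, 3]
r2 m[φ2→wet] = [9, 0, 4, 9]
r2 m[slip→φ0] = [0, 0, 1, 0]
r2 m[slip→φ1] = [6, 5, 0, 0]
r2 m[wind→φ1] = [0, 0, 0, 0]
r2 m[wet→φ0] = [9, 0, 4, 9]
r2 m[wet→φ2] = [0, 7, 0, 1]
r3 m[φ0→slip] = [7, 7, 5, 4]
r3 m[φ0→wet] = [1, 7, 0, 2]
r3 m[φ1→slip] = [0, 0, 1, 0]
r3 m[φ1→wind] = [1, 0, 4, 4]
r3 m[φ2→wet] = [9, 0, 4, 9]
r3 m[slip→φ0] = [0, 0, 1, 0]
r3 m[slip→φ1] = [6, 5, 0, 0]
r3 m[wind→φ1] = [0, 0, 0, 0]
r3 m[wet→φ0] = [9, 0, 4, 9]
r3 m[wet→φ2] = [0, 7, 0, 1]
r4 m[φ0→slip] = [7, 7, 5, 4]
r4 m[φ0→wet] = [1, 7, 0, 2]
r4 m[φ1→slip] = [0, 0, 1, 0]
r4 m[φ1→wind] = [1, 0, 4, 4]
r4 m[φ2→wet] = [9, 0, 4, 9]
r4 m[slip→φ0] = [0, 0, 1, 0]
r4 m[slip→φ1] = [7, 7, 5, 4]
r4 m[wind→φ1] = [0, 0, 0, 0]
r4 m[wet→φ0] = [9, 0, 4, 9]
r4 m[wet→φ2] = [1, 7, 0, 2]
r5 m[φ0→slip] = [7, 7, 5, 4]
r5 m[φ0→wet] = [1, 7, 0, 2]
r5 m[φ1→slip] = [0, 0, 1, 0]
r5 m[φ1→wind] = [6, 4, 9, 8]
r5 m[φ2→wet] = [9, 0, 4, 9]
r5 m[slip→φ0] = [0, 0, 1, 0]
r5 m[slip→φ1] = [7, 7, 5, 4]
r5 m[wind→φ1] = [0, 0, 0, 0]
r5 m[wet→φ0] = [9, 0, 4, 9]
r5 m[wet→φ2] = [1, 7, 0, 2]
r6 m[φ0→slip] = [7, 7, 5, 4]
r6 m[φ0→wet] = [1, 7, 0, 2]
r6 m[φ1→slip] = [0, 0, 1, 0]
r6 m[φ1→wind] = [6, 4, 9, 8]
r6 m[φ2→wet] = [9, 0, 4, 9]
r6 m[slip→φ0] = [0, 0, 1, 0]
r6 m[slip→φ1] = [7, 7, 5, 4]
r6 m[wind→φ1] = [0, 0, 0, 0]
r6 m[wet→φ0] = [9, 0, 4, 9]
r6 m[wet→φ2] = [1, 7, 0, 2]
fixed point reached at round 6
traceback from slip: (slip=3, wind=1, wet=2), score=4

assignment: (slip=3, wind=1, wet=2); score = 4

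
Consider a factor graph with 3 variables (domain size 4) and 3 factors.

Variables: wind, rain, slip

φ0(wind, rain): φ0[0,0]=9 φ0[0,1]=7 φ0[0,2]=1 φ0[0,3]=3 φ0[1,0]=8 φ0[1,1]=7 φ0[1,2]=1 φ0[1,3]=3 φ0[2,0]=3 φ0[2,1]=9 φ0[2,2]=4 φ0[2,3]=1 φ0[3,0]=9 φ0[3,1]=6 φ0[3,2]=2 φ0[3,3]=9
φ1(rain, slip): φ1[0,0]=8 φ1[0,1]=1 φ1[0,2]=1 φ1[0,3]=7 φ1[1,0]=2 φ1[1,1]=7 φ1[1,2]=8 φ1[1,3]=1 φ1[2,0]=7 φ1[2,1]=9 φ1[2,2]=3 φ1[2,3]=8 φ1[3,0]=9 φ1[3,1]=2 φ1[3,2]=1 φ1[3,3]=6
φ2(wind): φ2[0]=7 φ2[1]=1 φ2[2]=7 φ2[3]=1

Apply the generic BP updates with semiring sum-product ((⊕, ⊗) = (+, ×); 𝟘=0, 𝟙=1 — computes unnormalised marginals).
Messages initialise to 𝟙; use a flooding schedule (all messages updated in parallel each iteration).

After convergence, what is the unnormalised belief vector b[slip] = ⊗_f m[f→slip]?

init: all messages = 𝟙 over 4 values
r1 m[φ0→wind] = [20, 19, 17, 26]
r1 m[φ0→rain] = [29, 29, 8, 16]
r1 m[φ1→rain] = [17, 18, 27, 18]
r1 m[φ1→slip] = [26, 19, 13, 22]
r1 m[φ2→wind] = [7, 1, 7, 1]
r1 m[wind→φ0] = [1, 1, 1, 1]
r1 m[wind→φ2] = [1, 1, 1, 1]
r1 m[rain→φ0] = [1, 1, 1, 1]
r1 m[rain→φ1] = [1, 1, 1, 1]
r1 m[slip→φ1] = [1, 1, 1, 1]
r2 m[φ0→wind] = [20, 19, 17, 26]
r2 m[φ0→rain] = [29, 29, 8, 16]
r2 m[φ1→rain] = [17, 18, 27, 18]
r2 m[φ1→slip] = [26, 19, 13, 22]
r2 m[φ2→wind] = [7, 1, 7, 1]
r2 m[wind→φ0] = [7, 1, 7, 1]
r2 m[wind→φ2] = [20, 19, 17, 26]
r2 m[rain→φ0] = [17, 18, 27, 18]
r2 m[rain→φ1] = [29, 29, 8, 16]
r2 m[slip→φ1] = [1, 1, 1, 1]
r3 m[φ0→wind] = [360, 343, 339, 477]
r3 m[φ0→rain] = [101, 125, 38, 40]
r3 m[φ1→rain] = [17, 18, 27, 18]
r3 m[φ1→slip] = [490, 336, 301, 392]
r3 m[φ2→wind] = [7, 1, 7, 1]
r3 m[wind→φ0] = [7, 1, 7, 1]
r3 m[wind→φ2] = [20, 19, 17, 26]
r3 m[rain→φ0] = [17, 18, 27, 18]
r3 m[rain→φ1] = [29, 29, 8, 16]
r3 m[slip→φ1] = [1, 1, 1, 1]
r4 m[φ0→wind] = [360, 343, 339, 477]
r4 m[φ0→rain] = [101, 125, 38, 40]
r4 m[φ1→rain] = [17, 18, 27, 18]
r4 m[φ1→slip] = [490, 336, 301, 392]
r4 m[φ2→wind] = [7, 1, 7, 1]
r4 m[wind→φ0] = [7, 1, 7, 1]
r4 m[wind→φ2] = [360, 343, 339, 477]
r4 m[rain→φ0] = [17, 18, 27, 18]
r4 m[rain→φ1] = [101, 125, 38, 40]
r4 m[slip→φ1] = [1, 1, 1, 1]
r5 m[φ0→wind] = [360, 343, 339, 477]
r5 m[φ0→rain] = [101, 125, 38, 40]
r5 m[φ1→rain] = [17, 18, 27, 18]
r5 m[φ1→slip] = [1684, 1398, 1255, 1376]
r5 m[φ2→wind] = [7, 1, 7, 1]
r5 m[wind→φ0] = [7, 1, 7, 1]
r5 m[wind→φ2] = [360, 343, 339, 477]
r5 m[rain→φ0] = [17, 18, 27, 18]
r5 m[rain→φ1] = [101, 125, 38, 40]
r5 m[slip→φ1] = [1, 1, 1, 1]
r6 m[φ0→wind] = [360, 343, 339, 477]
r6 m[φ0→rain] = [101, 125, 38, 40]
r6 m[φ1→rain] = [17, 18, 27, 18]
r6 m[φ1→slip] = [1684, 1398, 1255, 1376]
r6 m[φ2→wind] = [7, 1, 7, 1]
r6 m[wind→φ0] = [7, 1, 7, 1]
r6 m[wind→φ2] = [360, 343, 339, 477]
r6 m[rain→φ0] = [17, 18, 27, 18]
r6 m[rain→φ1] = [101, 125, 38, 40]
r6 m[slip→φ1] = [1, 1, 1, 1]
fixed point reached at round 6
b[slip] = ⊗ incoming = [1684, 1398, 1255, 1376]

b[slip] = [1684, 1398, 1255, 1376]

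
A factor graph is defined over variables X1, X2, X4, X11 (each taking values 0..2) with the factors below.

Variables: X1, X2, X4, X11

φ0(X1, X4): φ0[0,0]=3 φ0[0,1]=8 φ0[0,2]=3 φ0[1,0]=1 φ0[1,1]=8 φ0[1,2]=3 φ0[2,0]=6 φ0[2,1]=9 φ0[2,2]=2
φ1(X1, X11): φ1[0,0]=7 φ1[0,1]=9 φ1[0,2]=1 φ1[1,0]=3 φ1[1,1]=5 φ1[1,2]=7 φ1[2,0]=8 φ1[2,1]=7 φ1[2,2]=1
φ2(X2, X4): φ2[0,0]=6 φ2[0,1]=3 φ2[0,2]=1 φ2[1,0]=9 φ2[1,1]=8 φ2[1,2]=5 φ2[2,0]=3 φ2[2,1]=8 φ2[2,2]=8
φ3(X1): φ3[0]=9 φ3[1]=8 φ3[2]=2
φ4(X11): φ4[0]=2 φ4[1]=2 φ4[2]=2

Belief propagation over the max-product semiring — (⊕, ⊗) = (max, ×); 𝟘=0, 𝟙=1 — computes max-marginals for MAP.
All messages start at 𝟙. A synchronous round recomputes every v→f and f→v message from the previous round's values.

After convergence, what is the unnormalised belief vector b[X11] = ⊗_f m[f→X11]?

init: all messages = 𝟙 over 3 values
r1 m[φ0→X1] = [8, 8, 9]
r1 m[φ0→X4] = [6, 9, 3]
r1 m[φ1→X1] = [9, 7, 8]
r1 m[φ1→X11] = [8, 9, 7]
r1 m[φ2→X2] = [6, 9, 8]
r1 m[φ2→X4] = [9, 8, 8]
r1 m[φ3→X1] = [9, 8, 2]
r1 m[φ4→X11] = [2, 2, 2]
r1 m[X1→φ0] = [1, 1, 1]
r1 m[X1→φ1] = [1, 1, 1]
r1 m[X1→φ3] = [1, 1, 1]
r1 m[X2→φ2] = [1, 1, 1]
r1 m[X4→φ0] = [1, 1, 1]
r1 m[X4→φ2] = [1, 1, 1]
r1 m[X11→φ1] = [1, 1, 1]
r1 m[X11→φ4] = [1, 1, 1]
r2 m[φ0→X1] = [8, 8, 9]
r2 m[φ0→X4] = [6, 9, 3]
r2 m[φ1→X1] = [9, 7, 8]
r2 m[φ1→X11] = [8, 9, 7]
r2 m[φ2→X2] = [6, 9, 8]
r2 m[φ2→X4] = [9, 8, 8]
r2 m[φ3→X1] = [9, 8, 2]
r2 m[φ4→X11] = [2, 2, 2]
r2 m[X1→φ0] = [81, 56, 16]
r2 m[X1→φ1] = [72, 64, 18]
r2 m[X1→φ3] = [72, 56, 72]
r2 m[X2→φ2] = [1, 1, 1]
r2 m[X4→φ0] = [9, 8, 8]
r2 m[X4→φ2] = [6, 9, 3]
r2 m[X11→φ1] = [2, 2, 2]
r2 m[X11→φ4] = [8, 9, 7]
r3 m[φ0→X1] = [64, 64, 72]
r3 m[φ0→X4] = [243, 648, 243]
r3 m[φ1→X1] = [18, 14, 16]
r3 m[φ1→X11] = [504, 648, 448]
r3 m[φ2→X2] = [36, 72, 72]
r3 m[φ2→X4] = [9, 8, 8]
r3 m[φ3→X1] = [9, 8, 2]
r3 m[φ4→X11] = [2, 2, 2]
r3 m[X1→φ0] = [81, 56, 16]
r3 m[X1→φ1] = [72, 64, 18]
r3 m[X1→φ3] = [72, 56, 72]
r3 m[X2→φ2] = [1, 1, 1]
r3 m[X4→φ0] = [9, 8, 8]
r3 m[X4→φ2] = [6, 9, 3]
r3 m[X11→φ1] = [2, 2, 2]
r3 m[X11→φ4] = [8, 9, 7]
r4 m[φ0→X1] = [64, 64, 72]
r4 m[φ0→X4] = [243, 648, 243]
r4 m[φ1→X1] = [18, 14, 16]
r4 m[φ1→X11] = [504, 648, 448]
r4 m[φ2→X2] = [36, 72, 72]
r4 m[φ2→X4] = [9, 8, 8]
r4 m[φ3→X1] = [9, 8, 2]
r4 m[φ4→X11] = [2, 2, 2]
r4 m[X1→φ0] = [162, 112, 32]
r4 m[X1→φ1] = [576, 512, 144]
r4 m[X1→φ3] = [1152, 896, 1152]
r4 m[X2→φ2] = [1, 1, 1]
r4 m[X4→φ0] = [9, 8, 8]
r4 m[X4→φ2] = [243, 648, 243]
r4 m[X11→φ1] = [2, 2, 2]
r4 m[X11→φ4] = [504, 648, 448]
r5 m[φ0→X1] = [64, 64, 72]
r5 m[φ0→X4] = [486, 1296, 486]
r5 m[φ1→X1] = [18, 14, 16]
r5 m[φ1→X11] = [4032, 5184, 3584]
r5 m[φ2→X2] = [1944, 5184, 5184]
r5 m[φ2→X4] = [9, 8, 8]
r5 m[φ3→X1] = [9, 8, 2]
r5 m[φ4→X11] = [2, 2, 2]
r5 m[X1→φ0] = [162, 112, 32]
r5 m[X1→φ1] = [576, 512, 144]
r5 m[X1→φ3] = [1152, 896, 1152]
r5 m[X2→φ2] = [1, 1, 1]
r5 m[X4→φ0] = [9, 8, 8]
r5 m[X4→φ2] = [243, 648, 243]
r5 m[X11→φ1] = [2, 2, 2]
r5 m[X11→φ4] = [504, 648, 448]
r6 m[φ0→X1] = [64, 64, 72]
r6 m[φ0→X4] = [486, 1296, 486]
r6 m[φ1→X1] = [18, 14, 16]
r6 m[φ1→X11] = [4032, 5184, 3584]
r6 m[φ2→X2] = [1944, 5184, 5184]
r6 m[φ2→X4] = [9, 8, 8]
r6 m[φ3→X1] = [9, 8, 2]
r6 m[φ4→X11] = [2, 2, 2]
r6 m[X1→φ0] = [162, 112, 32]
r6 m[X1→φ1] = [576, 512, 144]
r6 m[X1→φ3] = [1152, 896, 1152]
r6 m[X2→φ2] = [1, 1, 1]
r6 m[X4→φ0] = [9, 8, 8]
r6 m[X4→φ2] = [486, 1296, 486]
r6 m[X11→φ1] = [2, 2, 2]
r6 m[X11→φ4] = [4032, 5184, 3584]
r7 m[φ0→X1] = [64, 64, 72]
r7 m[φ0→X4] = [486, 1296, 486]
r7 m[φ1→X1] = [18, 14, 16]
r7 m[φ1→X11] = [4032, 5184, 3584]
r7 m[φ2→X2] = [3888, 10368, 10368]
r7 m[φ2→X4] = [9, 8, 8]
r7 m[φ3→X1] = [9, 8, 2]
r7 m[φ4→X11] = [2, 2, 2]
r7 m[X1→φ0] = [162, 112, 32]
r7 m[X1→φ1] = [576, 512, 144]
r7 m[X1→φ3] = [1152, 896, 1152]
r7 m[X2→φ2] = [1, 1, 1]
r7 m[X4→φ0] = [9, 8, 8]
r7 m[X4→φ2] = [486, 1296, 486]
r7 m[X11→φ1] = [2, 2, 2]
r7 m[X11→φ4] = [4032, 5184, 3584]
r8 m[φ0→X1] = [64, 64, 72]
r8 m[φ0→X4] = [486, 1296, 486]
r8 m[φ1→X1] = [18, 14, 16]
r8 m[φ1→X11] = [4032, 5184, 3584]
r8 m[φ2→X2] = [3888, 10368, 10368]
r8 m[φ2→X4] = [9, 8, 8]
r8 m[φ3→X1] = [9, 8, 2]
r8 m[φ4→X11] = [2, 2, 2]
r8 m[X1→φ0] = [162, 112, 32]
r8 m[X1→φ1] = [576, 512, 144]
r8 m[X1→φ3] = [1152, 896, 1152]
r8 m[X2→φ2] = [1, 1, 1]
r8 m[X4→φ0] = [9, 8, 8]
r8 m[X4→φ2] = [486, 1296, 486]
r8 m[X11→φ1] = [2, 2, 2]
r8 m[X11→φ4] = [4032, 5184, 3584]
fixed point reached at round 8
b[X11] = ⊗ incoming = [8064, 10368, 7168]

b[X11] = [8064, 10368, 7168]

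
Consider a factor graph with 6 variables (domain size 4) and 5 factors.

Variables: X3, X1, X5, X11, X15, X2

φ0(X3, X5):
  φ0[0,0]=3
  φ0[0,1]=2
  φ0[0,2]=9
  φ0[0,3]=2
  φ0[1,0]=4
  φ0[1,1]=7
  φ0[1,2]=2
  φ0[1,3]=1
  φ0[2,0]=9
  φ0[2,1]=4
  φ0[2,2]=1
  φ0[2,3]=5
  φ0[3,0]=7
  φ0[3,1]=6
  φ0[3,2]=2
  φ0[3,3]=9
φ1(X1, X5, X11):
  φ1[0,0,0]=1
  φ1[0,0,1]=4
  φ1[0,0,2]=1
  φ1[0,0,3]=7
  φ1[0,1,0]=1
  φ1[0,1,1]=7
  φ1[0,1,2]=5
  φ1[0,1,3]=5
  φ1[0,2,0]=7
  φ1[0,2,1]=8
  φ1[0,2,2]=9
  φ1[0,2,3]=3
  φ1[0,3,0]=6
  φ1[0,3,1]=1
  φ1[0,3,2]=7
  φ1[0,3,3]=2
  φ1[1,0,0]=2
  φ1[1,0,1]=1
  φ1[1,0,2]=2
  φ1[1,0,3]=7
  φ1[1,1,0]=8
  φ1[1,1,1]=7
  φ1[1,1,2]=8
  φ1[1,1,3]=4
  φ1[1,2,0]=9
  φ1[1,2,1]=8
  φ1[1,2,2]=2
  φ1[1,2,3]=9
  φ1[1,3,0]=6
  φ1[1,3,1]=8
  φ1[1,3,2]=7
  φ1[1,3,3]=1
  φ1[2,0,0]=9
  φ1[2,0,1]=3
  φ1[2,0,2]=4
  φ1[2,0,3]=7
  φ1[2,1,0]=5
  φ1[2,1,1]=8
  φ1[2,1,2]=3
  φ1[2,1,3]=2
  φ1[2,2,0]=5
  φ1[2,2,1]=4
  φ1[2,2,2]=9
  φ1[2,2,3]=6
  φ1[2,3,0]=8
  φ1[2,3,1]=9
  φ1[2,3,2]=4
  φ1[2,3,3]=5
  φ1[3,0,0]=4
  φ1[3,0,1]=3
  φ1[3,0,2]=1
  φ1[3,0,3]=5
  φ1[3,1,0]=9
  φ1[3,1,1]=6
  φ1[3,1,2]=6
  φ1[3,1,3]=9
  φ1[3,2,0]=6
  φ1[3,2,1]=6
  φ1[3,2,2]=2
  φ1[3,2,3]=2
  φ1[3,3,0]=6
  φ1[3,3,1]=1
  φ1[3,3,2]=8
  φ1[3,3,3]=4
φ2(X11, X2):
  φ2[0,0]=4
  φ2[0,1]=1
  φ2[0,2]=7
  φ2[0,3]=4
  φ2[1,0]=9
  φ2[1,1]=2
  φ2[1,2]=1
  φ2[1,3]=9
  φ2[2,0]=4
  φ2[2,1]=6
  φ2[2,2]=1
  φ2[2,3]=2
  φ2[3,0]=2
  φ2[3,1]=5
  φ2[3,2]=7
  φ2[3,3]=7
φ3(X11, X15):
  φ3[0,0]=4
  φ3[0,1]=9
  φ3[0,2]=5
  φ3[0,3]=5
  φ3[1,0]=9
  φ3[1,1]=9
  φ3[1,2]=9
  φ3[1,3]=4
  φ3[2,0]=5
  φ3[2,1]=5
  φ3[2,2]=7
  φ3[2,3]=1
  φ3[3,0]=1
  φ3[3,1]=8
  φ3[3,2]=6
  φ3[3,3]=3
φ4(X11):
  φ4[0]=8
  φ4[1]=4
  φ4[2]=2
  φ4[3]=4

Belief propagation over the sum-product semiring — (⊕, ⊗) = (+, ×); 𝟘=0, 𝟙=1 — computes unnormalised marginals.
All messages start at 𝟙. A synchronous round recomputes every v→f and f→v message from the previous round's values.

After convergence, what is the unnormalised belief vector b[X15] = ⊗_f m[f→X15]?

init: all messages = 𝟙 over 4 values
r1 m[φ0→X3] = [16, 14, 19, 24]
r1 m[φ0→X5] = [23, 19, 14, 17]
r1 m[φ1→X1] = [74, 89, 91, 78]
r1 m[φ1→X5] = [61, 93, 95, 83]
r1 m[φ1→X11] = [92, 84, 78, 78]
r1 m[φ2→X11] = [16, 21, 13, 21]
r1 m[φ2→X2] = [19, 14, 16, 22]
r1 m[φ3→X11] = [23, 31, 18, 18]
r1 m[φ3→X15] = [19, 31, 27, 13]
r1 m[φ4→X11] = [8, 4, 2, 4]
r1 m[X3→φ0] = [1, 1, 1, 1]
r1 m[X1→φ1] = [1, 1, 1, 1]
r1 m[X5→φ0] = [1, 1, 1, 1]
r1 m[X5→φ1] = [1, 1, 1, 1]
r1 m[X11→φ1] = [1, 1, 1, 1]
r1 m[X11→φ2] = [1, 1, 1, 1]
r1 m[X11→φ3] = [1, 1, 1, 1]
r1 m[X11→φ4] = [1, 1, 1, 1]
r1 m[X15→φ3] = [1, 1, 1, 1]
r1 m[X2→φ2] = [1, 1, 1, 1]
r2 m[φ0→X3] = [16, 14, 19, 24]
r2 m[φ0→X5] = [23, 19, 14, 17]
r2 m[φ1→X1] = [74, 89, 91, 78]
r2 m[φ1→X5] = [61, 93, 95, 83]
r2 m[φ1→X11] = [92, 84, 78, 78]
r2 m[φ2→X11] = [16, 21, 13, 21]
r2 m[φ2→X2] = [19, 14, 16, 22]
r2 m[φ3→X11] = [23, 31, 18, 18]
r2 m[φ3→X15] = [19, 31, 27, 13]
r2 m[φ4→X11] = [8, 4, 2, 4]
r2 m[X3→φ0] = [1, 1, 1, 1]
r2 m[X1→φ1] = [1, 1, 1, 1]
r2 m[X5→φ0] = [61, 93, 95, 83]
r2 m[X5→φ1] = [23, 19, 14, 17]
r2 m[X11→φ1] = [2944, 2604, 468, 1512]
r2 m[X11→φ2] = [16928, 10416, 2808, 5616]
r2 m[X11→φ3] = [11776, 7056, 2028, 6552]
r2 m[X11→φ4] = [33856, 54684, 18252, 29484]
r2 m[X15→φ3] = [1, 1, 1, 1]
r2 m[X2→φ2] = [1, 1, 1, 1]
r3 m[φ0→X3] = [1390, 1168, 1431, 1922]
r3 m[φ0→X5] = [23, 19, 14, 17]
r3 m[φ1→X1] = [2306132, 3042180, 3332212, 2779844]
r3 m[φ1→X5] = [118804, 181160, 187728, 156332]
r3 m[φ1→X11] = [1625, 1472, 1352, 1462]
r3 m[φ2→X11] = [16, 21, 13, 21]
r3 m[φ2→X2] = [183920, 82688, 171032, 206384]
r3 m[φ3→X11] = [23, 31, 18, 18]
r3 m[φ3→X15] = [127300, 232044, 175892, 108788]
r3 m[φ4→X11] = [8, 4, 2, 4]
r3 m[X3→φ0] = [1, 1, 1, 1]
r3 m[X1→φ1] = [1, 1, 1, 1]
r3 m[X5→φ0] = [61, 93, 95, 83]
r3 m[X5→φ1] = [23, 19, 14, 17]
r3 m[X11→φ1] = [2944, 2604, 468, 1512]
r3 m[X11→φ2] = [16928, 10416, 2808, 5616]
r3 m[X11→φ3] = [11776, 7056, 2028, 6552]
r3 m[X11→φ4] = [33856, 54684, 18252, 29484]
r3 m[X15→φ3] = [1, 1, 1, 1]
r3 m[X2→φ2] = [1, 1, 1, 1]
r4 m[φ0→X3] = [1390, 1168, 1431, 1922]
r4 m[φ0→X5] = [23, 19, 14, 17]
r4 m[φ1→X1] = [2306132, 3042180, 3332212, 2779844]
r4 m[φ1→X5] = [118804, 181160, 187728, 156332]
r4 m[φ1→X11] = [1625, 1472, 1352, 1462]
r4 m[φ2→X11] = [16, 21, 13, 21]
r4 m[φ2→X2] = [183920, 82688, 171032, 206384]
r4 m[φ3→X11] = [23, 31, 18, 18]
r4 m[φ3→X15] = [127300, 232044, 175892, 108788]
r4 m[φ4→X11] = [8, 4, 2, 4]
r4 m[X3→φ0] = [1, 1, 1, 1]
r4 m[X1→φ1] = [1, 1, 1, 1]
r4 m[X5→φ0] = [118804, 181160, 187728, 156332]
r4 m[X5→φ1] = [23, 19, 14, 17]
r4 m[X11→φ1] = [2944, 2604, 468, 1512]
r4 m[X11→φ2] = [299000, 182528, 48672, 105264]
r4 m[X11→φ3] = [208000, 123648, 35152, 122808]
r4 m[X11→φ4] = [598000, 958272, 316368, 552636]
r4 m[X15→φ3] = [1, 1, 1, 1]
r4 m[X2→φ2] = [1, 1, 1, 1]
r5 m[φ0→X3] = [2720948, 2275124, 2763264, 3701032]
r5 m[φ0→X5] = [23, 19, 14, 17]
r5 m[φ1→X1] = [2306132, 3042180, 3332212, 2779844]
r5 m[φ1→X5] = [118804, 181160, 187728, 156332]
r5 m[φ1→X11] = [1625, 1472, 1352, 1462]
r5 m[φ2→X11] = [16, 21, 13, 21]
r5 m[φ2→X2] = [3243968, 1482408, 3061048, 3672944]
r5 m[φ3→X11] = [23, 31, 18, 18]
r5 m[φ3→X15] = [2243400, 4143056, 3135744, 1938168]
r5 m[φ4→X11] = [8, 4, 2, 4]
r5 m[X3→φ0] = [1, 1, 1, 1]
r5 m[X1→φ1] = [1, 1, 1, 1]
r5 m[X5→φ0] = [118804, 181160, 187728, 156332]
r5 m[X5→φ1] = [23, 19, 14, 17]
r5 m[X11→φ1] = [2944, 2604, 468, 1512]
r5 m[X11→φ2] = [299000, 182528, 48672, 105264]
r5 m[X11→φ3] = [208000, 123648, 35152, 122808]
r5 m[X11→φ4] = [598000, 958272, 316368, 552636]
r5 m[X15→φ3] = [1, 1, 1, 1]
r5 m[X2→φ2] = [1, 1, 1, 1]
r6 m[φ0→X3] = [2720948, 2275124, 2763264, 3701032]
r6 m[φ0→X5] = [23, 19, 14, 17]
r6 m[φ1→X1] = [2306132, 3042180, 3332212, 2779844]
r6 m[φ1→X5] = [118804, 181160, 187728, 156332]
r6 m[φ1→X11] = [1625, 1472, 1352, 1462]
r6 m[φ2→X11] = [16, 21, 13, 21]
r6 m[φ2→X2] = [3243968, 1482408, 3061048, 3672944]
r6 m[φ3→X11] = [23, 31, 18, 18]
r6 m[φ3→X15] = [2243400, 4143056, 3135744, 1938168]
r6 m[φ4→X11] = [8, 4, 2, 4]
r6 m[X3→φ0] = [1, 1, 1, 1]
r6 m[X1→φ1] = [1, 1, 1, 1]
r6 m[X5→φ0] = [118804, 181160, 187728, 156332]
r6 m[X5→φ1] = [23, 19, 14, 17]
r6 m[X11→φ1] = [2944, 2604, 468, 1512]
r6 m[X11→φ2] = [299000, 182528, 48672, 105264]
r6 m[X11→φ3] = [208000, 123648, 35152, 122808]
r6 m[X11→φ4] = [598000, 958272, 316368, 552636]
r6 m[X15→φ3] = [1, 1, 1, 1]
r6 m[X2→φ2] = [1, 1, 1, 1]
fixed point reached at round 6
b[X15] = ⊗ incoming = [2243400, 4143056, 3135744, 1938168]

b[X15] = [2243400, 4143056, 3135744, 1938168]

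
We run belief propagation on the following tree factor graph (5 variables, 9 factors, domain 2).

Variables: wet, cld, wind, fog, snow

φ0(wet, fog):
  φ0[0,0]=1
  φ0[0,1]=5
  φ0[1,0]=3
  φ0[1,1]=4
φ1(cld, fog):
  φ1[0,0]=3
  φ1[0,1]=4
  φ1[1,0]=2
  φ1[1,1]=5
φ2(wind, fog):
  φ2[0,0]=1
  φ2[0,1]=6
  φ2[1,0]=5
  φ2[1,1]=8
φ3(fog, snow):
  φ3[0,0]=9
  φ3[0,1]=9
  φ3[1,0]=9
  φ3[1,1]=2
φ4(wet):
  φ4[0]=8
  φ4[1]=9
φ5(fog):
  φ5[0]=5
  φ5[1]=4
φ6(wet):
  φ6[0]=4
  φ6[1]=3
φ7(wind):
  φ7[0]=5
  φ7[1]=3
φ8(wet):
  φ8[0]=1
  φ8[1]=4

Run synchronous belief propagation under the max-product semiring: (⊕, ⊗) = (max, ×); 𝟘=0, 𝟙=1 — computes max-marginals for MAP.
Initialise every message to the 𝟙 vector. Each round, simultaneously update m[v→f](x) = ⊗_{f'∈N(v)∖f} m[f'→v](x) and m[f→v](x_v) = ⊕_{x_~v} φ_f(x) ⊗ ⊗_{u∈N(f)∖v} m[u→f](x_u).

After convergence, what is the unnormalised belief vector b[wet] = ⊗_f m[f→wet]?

init: all messages = 𝟙 over 2 values
r1 m[φ0→wet] = [5, 4]
r1 m[φ0→fog] = [3, 5]
r1 m[φ1→cld] = [4, 5]
r1 m[φ1→fog] = [3, 5]
r1 m[φ2→wind] = [6, 8]
r1 m[φ2→fog] = [5, 8]
r1 m[φ3→fog] = [9, 9]
r1 m[φ3→snow] = [9, 9]
r1 m[φ4→wet] = [8, 9]
r1 m[φ5→fog] = [5, 4]
r1 m[φ6→wet] = [4, 3]
r1 m[φ7→wind] = [5, 3]
r1 m[φ8→wet] = [1, 4]
r1 m[wet→φ0] = [1, 1]
r1 m[wet→φ4] = [1, 1]
r1 m[wet→φ6] = [1, 1]
r1 m[wet→φ8] = [1, 1]
r1 m[cld→φ1] = [1, 1]
r1 m[wind→φ2] = [1, 1]
r1 m[wind→φ7] = [1, 1]
r1 m[fog→φ0] = [1, 1]
r1 m[fog→φ1] = [1, 1]
r1 m[fog→φ2] = [1, 1]
r1 m[fog→φ3] = [1, 1]
r1 m[fog→φ5] = [1, 1]
r1 m[snow→φ3] = [1, 1]
r2 m[φ0→wet] = [5, 4]
r2 m[φ0→fog] = [3, 5]
r2 m[φ1→cld] = [4, 5]
r2 m[φ1→fog] = [3, 5]
r2 m[φ2→wind] = [6, 8]
r2 m[φ2→fog] = [5, 8]
r2 m[φ3→fog] = [9, 9]
r2 m[φ3→snow] = [9, 9]
r2 m[φ4→wet] = [8, 9]
r2 m[φ5→fog] = [5, 4]
r2 m[φ6→wet] = [4, 3]
r2 m[φ7→wind] = [5, 3]
r2 m[φ8→wet] = [1, 4]
r2 m[wet→φ0] = [32, 108]
r2 m[wet→φ4] = [20, 48]
r2 m[wet→φ6] = [40, 144]
r2 m[wet→φ8] = [160, 108]
r2 m[cld→φ1] = [1, 1]
r2 m[wind→φ2] = [5, 3]
r2 m[wind→φ7] = [6, 8]
r2 m[fog→φ0] = [675, 1440]
r2 m[fog→φ1] = [675, 1440]
r2 m[fog→φ2] = [405, 900]
r2 m[fog→φ3] = [225, 800]
r2 m[fog→φ5] = [405, 1800]
r2 m[snow→φ3] = [1, 1]
r3 m[φ0→wet] = [7200, 5760]
r3 m[φ0→fog] = [324, 432]
r3 m[φ1→cld] = [5760, 7200]
r3 m[φ1→fog] = [3, 5]
r3 m[φ2→wind] = [5400, 7200]
r3 m[φ2→fog] = [15, 30]
r3 m[φ3→fog] = [9, 9]
r3 m[φ3→snow] = [7200, 2025]
r3 m[φ4→wet] = [8, 9]
r3 m[φ5→fog] = [5, 4]
r3 m[φ6→wet] = [4, 3]
r3 m[φ7→wind] = [5, 3]
r3 m[φ8→wet] = [1, 4]
r3 m[wet→φ0] = [32, 108]
r3 m[wet→φ4] = [20, 48]
r3 m[wet→φ6] = [40, 144]
r3 m[wet→φ8] = [160, 108]
r3 m[cld→φ1] = [1, 1]
r3 m[wind→φ2] = [5, 3]
r3 m[wind→φ7] = [6, 8]
r3 m[fog→φ0] = [675, 1440]
r3 m[fog→φ1] = [675, 1440]
r3 m[fog→φ2] = [405, 900]
r3 m[fog→φ3] = [225, 800]
r3 m[fog→φ5] = [405, 1800]
r3 m[snow→φ3] = [1, 1]
r4 m[φ0→wet] = [7200, 5760]
r4 m[φ0→fog] = [324, 432]
r4 m[φ1→cld] = [5760, 7200]
r4 m[φ1→fog] = [3, 5]
r4 m[φ2→wind] = [5400, 7200]
r4 m[φ2→fog] = [15, 30]
r4 m[φ3→fog] = [9, 9]
r4 m[φ3→snow] = [7200, 2025]
r4 m[φ4→wet] = [8, 9]
r4 m[φ5→fog] = [5, 4]
r4 m[φ6→wet] = [4, 3]
r4 m[φ7→wind] = [5, 3]
r4 m[φ8→wet] = [1, 4]
r4 m[wet→φ0] = [32, 108]
r4 m[wet→φ4] = [28800, 69120]
r4 m[wet→φ6] = [57600, 207360]
r4 m[wet→φ8] = [230400, 155520]
r4 m[cld→φ1] = [1, 1]
r4 m[wind→φ2] = [5, 3]
r4 m[wind→φ7] = [5400, 7200]
r4 m[fog→φ0] = [2025, 5400]
r4 m[fog→φ1] = [218700, 466560]
r4 m[fog→φ2] = [43740, 77760]
r4 m[fog→φ3] = [72900, 259200]
r4 m[fog→φ5] = [131220, 583200]
r4 m[snow→φ3] = [1, 1]
r5 m[φ0→wet] = [27000, 21600]
r5 m[φ0→fog] = [324, 432]
r5 m[φ1→cld] = [1866240, 2332800]
r5 m[φ1→fog] = [3, 5]
r5 m[φ2→wind] = [466560, 622080]
r5 m[φ2→fog] = [15, 30]
r5 m[φ3→fog] = [9, 9]
r5 m[φ3→snow] = [2332800, 656100]
r5 m[φ4→wet] = [8, 9]
r5 m[φ5→fog] = [5, 4]
r5 m[φ6→wet] = [4, 3]
r5 m[φ7→wind] = [5, 3]
r5 m[φ8→wet] = [1, 4]
r5 m[wet→φ0] = [32, 108]
r5 m[wet→φ4] = [28800, 69120]
r5 m[wet→φ6] = [57600, 207360]
r5 m[wet→φ8] = [230400, 155520]
r5 m[cld→φ1] = [1, 1]
r5 m[wind→φ2] = [5, 3]
r5 m[wind→φ7] = [5400, 7200]
r5 m[fog→φ0] = [2025, 5400]
r5 m[fog→φ1] = [218700, 466560]
r5 m[fog→φ2] = [43740, 77760]
r5 m[fog→φ3] = [72900, 259200]
r5 m[fog→φ5] = [131220, 583200]
r5 m[snow→φ3] = [1, 1]
r6 m[φ0→wet] = [27000, 21600]
r6 m[φ0→fog] = [324, 432]
r6 m[φ1→cld] = [1866240, 2332800]
r6 m[φ1→fog] = [3, 5]
r6 m[φ2→wind] = [466560, 622080]
r6 m[φ2→fog] = [15, 30]
r6 m[φ3→fog] = [9, 9]
r6 m[φ3→snow] = [2332800, 656100]
r6 m[φ4→wet] = [8, 9]
r6 m[φ5→fog] = [5, 4]
r6 m[φ6→wet] = [4, 3]
r6 m[φ7→wind] = [5, 3]
r6 m[φ8→wet] = [1, 4]
r6 m[wet→φ0] = [32, 108]
r6 m[wet→φ4] = [108000, 259200]
r6 m[wet→φ6] = [216000, 777600]
r6 m[wet→φ8] = [864000, 583200]
r6 m[cld→φ1] = [1, 1]
r6 m[wind→φ2] = [5, 3]
r6 m[wind→φ7] = [466560, 622080]
r6 m[fog→φ0] = [2025, 5400]
r6 m[fog→φ1] = [218700, 466560]
r6 m[fog→φ2] = [43740, 77760]
r6 m[fog→φ3] = [72900, 259200]
r6 m[fog→φ5] = [131220, 583200]
r6 m[snow→φ3] = [1, 1]
r7 m[φ0→wet] = [27000, 21600]
r7 m[φ0→fog] = [324, 432]
r7 m[φ1→cld] = [1866240, 2332800]
r7 m[φ1→fog] = [3, 5]
r7 m[φ2→wind] = [466560, 622080]
r7 m[φ2→fog] = [15, 30]
r7 m[φ3→fog] = [9, 9]
r7 m[φ3→snow] = [2332800, 656100]
r7 m[φ4→wet] = [8, 9]
r7 m[φ5→fog] = [5, 4]
r7 m[φ6→wet] = [4, 3]
r7 m[φ7→wind] = [5, 3]
r7 m[φ8→wet] = [1, 4]
r7 m[wet→φ0] = [32, 108]
r7 m[wet→φ4] = [108000, 259200]
r7 m[wet→φ6] = [216000, 777600]
r7 m[wet→φ8] = [864000, 583200]
r7 m[cld→φ1] = [1, 1]
r7 m[wind→φ2] = [5, 3]
r7 m[wind→φ7] = [466560, 622080]
r7 m[fog→φ0] = [2025, 5400]
r7 m[fog→φ1] = [218700, 466560]
r7 m[fog→φ2] = [43740, 77760]
r7 m[fog→φ3] = [72900, 259200]
r7 m[fog→φ5] = [131220, 583200]
r7 m[snow→φ3] = [1, 1]
fixed point reached at round 7
b[wet] = ⊗ incoming = [864000, 2332800]

b[wet] = [864000, 2332800]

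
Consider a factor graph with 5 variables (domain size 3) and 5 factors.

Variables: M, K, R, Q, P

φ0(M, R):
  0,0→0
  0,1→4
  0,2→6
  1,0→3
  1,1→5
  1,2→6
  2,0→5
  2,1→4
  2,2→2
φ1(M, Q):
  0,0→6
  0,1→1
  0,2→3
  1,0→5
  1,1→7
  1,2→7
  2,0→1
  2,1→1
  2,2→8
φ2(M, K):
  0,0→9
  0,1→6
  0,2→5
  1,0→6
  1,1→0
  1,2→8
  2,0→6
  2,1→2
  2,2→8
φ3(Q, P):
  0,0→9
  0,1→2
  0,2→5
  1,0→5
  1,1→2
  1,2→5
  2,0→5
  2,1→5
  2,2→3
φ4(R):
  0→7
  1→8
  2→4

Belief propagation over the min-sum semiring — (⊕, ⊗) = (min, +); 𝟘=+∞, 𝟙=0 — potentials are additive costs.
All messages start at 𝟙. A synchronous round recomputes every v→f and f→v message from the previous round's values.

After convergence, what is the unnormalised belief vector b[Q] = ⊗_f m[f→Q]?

init: all messages = 𝟙 over 3 values
r1 m[φ0→M] = [0, 3, 2]
r1 m[φ0→R] = [0, 4, 2]
r1 m[φ1→M] = [1, 5, 1]
r1 m[φ1→Q] = [1, 1, 3]
r1 m[φ2→M] = [5, 0, 2]
r1 m[φ2→K] = [6, 0, 5]
r1 m[φ3→Q] = [2, 2, 3]
r1 m[φ3→P] = [5, 2, 3]
r1 m[φ4→R] = [7, 8, 4]
r1 m[M→φ0] = [0, 0, 0]
r1 m[M→φ1] = [0, 0, 0]
r1 m[M→φ2] = [0, 0, 0]
r1 m[K→φ2] = [0, 0, 0]
r1 m[R→φ0] = [0, 0, 0]
r1 m[R→φ4] = [0, 0, 0]
r1 m[Q→φ1] = [0, 0, 0]
r1 m[Q→φ3] = [0, 0, 0]
r1 m[P→φ3] = [0, 0, 0]
r2 m[φ0→M] = [0, 3, 2]
r2 m[φ0→R] = [0, 4, 2]
r2 m[φ1→M] = [1, 5, 1]
r2 m[φ1→Q] = [1, 1, 3]
r2 m[φ2→M] = [5, 0, 2]
r2 m[φ2→K] = [6, 0, 5]
r2 m[φ3→Q] = [2, 2, 3]
r2 m[φ3→P] = [5, 2, 3]
r2 m[φ4→R] = [7, 8, 4]
r2 m[M→φ0] = [6, 5, 3]
r2 m[M→φ1] = [5, 3, 4]
r2 m[M→φ2] = [1, 8, 3]
r2 m[K→φ2] = [0, 0, 0]
r2 m[R→φ0] = [7, 8, 4]
r2 m[R→φ4] = [0, 4, 2]
r2 m[Q→φ1] = [2, 2, 3]
r2 m[Q→φ3] = [1, 1, 3]
r2 m[P→φ3] = [0, 0, 0]
r3 m[φ0→M] = [7, 10, 6]
r3 m[φ0→R] = [6, 7, 5]
r3 m[φ1→M] = [3, 7, 3]
r3 m[φ1→Q] = [5, 5, 8]
r3 m[φ2→M] = [5, 0, 2]
r3 m[φ2→K] = [9, 5, 6]
r3 m[φ3→Q] = [2, 2, 3]
r3 m[φ3→P] = [6, 3, 6]
r3 m[φ4→R] = [7, 8, 4]
r3 m[M→φ0] = [6, 5, 3]
r3 m[M→φ1] = [5, 3, 4]
r3 m[M→φ2] = [1, 8, 3]
r3 m[K→φ2] = [0, 0, 0]
r3 m[R→φ0] = [7, 8, 4]
r3 m[R→φ4] = [0, 4, 2]
r3 m[Q→φ1] = [2, 2, 3]
r3 m[Q→φ3] = [1, 1, 3]
r3 m[P→φ3] = [0, 0, 0]
r4 m[φ0→M] = [7, 10, 6]
r4 m[φ0→R] = [6, 7, 5]
r4 m[φ1→M] = [3, 7, 3]
r4 m[φ1→Q] = [5, 5, 8]
r4 m[φ2→M] = [5, 0, 2]
r4 m[φ2→K] = [9, 5, 6]
r4 m[φ3→Q] = [2, 2, 3]
r4 m[φ3→P] = [6, 3, 6]
r4 m[φ4→R] = [7, 8, 4]
r4 m[M→φ0] = [8, 7, 5]
r4 m[M→φ1] = [12, 10, 8]
r4 m[M→φ2] = [10, 17, 9]
r4 m[K→φ2] = [0, 0, 0]
r4 m[R→φ0] = [7, 8, 4]
r4 m[R→φ4] = [6, 7, 5]
r4 m[Q→φ1] = [2, 2, 3]
r4 m[Q→φ3] = [5, 5, 8]
r4 m[P→φ3] = [0, 0, 0]
r5 m[φ0→M] = [7, 10, 6]
r5 m[φ0→R] = [8, 9, 7]
r5 m[φ1→M] = [3, 7, 3]
r5 m[φ1→Q] = [9, 9, 15]
r5 m[φ2→M] = [5, 0, 2]
r5 m[φ2→K] = [15, 11, 15]
r5 m[φ3→Q] = [2, 2, 3]
r5 m[φ3→P] = [10, 7, 10]
r5 m[φ4→R] = [7, 8, 4]
r5 m[M→φ0] = [8, 7, 5]
r5 m[M→φ1] = [12, 10, 8]
r5 m[M→φ2] = [10, 17, 9]
r5 m[K→φ2] = [0, 0, 0]
r5 m[R→φ0] = [7, 8, 4]
r5 m[R→φ4] = [6, 7, 5]
r5 m[Q→φ1] = [2, 2, 3]
r5 m[Q→φ3] = [5, 5, 8]
r5 m[P→φ3] = [0, 0, 0]
r6 m[φ0→M] = [7, 10, 6]
r6 m[φ0→R] = [8, 9, 7]
r6 m[φ1→M] = [3, 7, 3]
r6 m[φ1→Q] = [9, 9, 15]
r6 m[φ2→M] = [5, 0, 2]
r6 m[φ2→K] = [15, 11, 15]
r6 m[φ3→Q] = [2, 2, 3]
r6 m[φ3→P] = [10, 7, 10]
r6 m[φ4→R] = [7, 8, 4]
r6 m[M→φ0] = [8, 7, 5]
r6 m[M→φ1] = [12, 10, 8]
r6 m[M→φ2] = [10, 17, 9]
r6 m[K→φ2] = [0, 0, 0]
r6 m[R→φ0] = [7, 8, 4]
r6 m[R→φ4] = [8, 9, 7]
r6 m[Q→φ1] = [2, 2, 3]
r6 m[Q→φ3] = [9, 9, 15]
r6 m[P→φ3] = [0, 0, 0]
r7 m[φ0→M] = [7, 10, 6]
r7 m[φ0→R] = [8, 9, 7]
r7 m[φ1→M] = [3, 7, 3]
r7 m[φ1→Q] = [9, 9, 15]
r7 m[φ2→M] = [5, 0, 2]
r7 m[φ2→K] = [15, 11, 15]
r7 m[φ3→Q] = [2, 2, 3]
r7 m[φ3→P] = [14, 11, 14]
r7 m[φ4→R] = [7, 8, 4]
r7 m[M→φ0] = [8, 7, 5]
r7 m[M→φ1] = [12, 10, 8]
r7 m[M→φ2] = [10, 17, 9]
r7 m[K→φ2] = [0, 0, 0]
r7 m[R→φ0] = [7, 8, 4]
r7 m[R→φ4] = [8, 9, 7]
r7 m[Q→φ1] = [2, 2, 3]
r7 m[Q→φ3] = [9, 9, 15]
r7 m[P→φ3] = [0, 0, 0]
r8 m[φ0→M] = [7, 10, 6]
r8 m[φ0→R] = [8, 9, 7]
r8 m[φ1→M] = [3, 7, 3]
r8 m[φ1→Q] = [9, 9, 15]
r8 m[φ2→M] = [5, 0, 2]
r8 m[φ2→K] = [15, 11, 15]
r8 m[φ3→Q] = [2, 2, 3]
r8 m[φ3→P] = [14, 11, 14]
r8 m[φ4→R] = [7, 8, 4]
r8 m[M→φ0] = [8, 7, 5]
r8 m[M→φ1] = [12, 10, 8]
r8 m[M→φ2] = [10, 17, 9]
r8 m[K→φ2] = [0, 0, 0]
r8 m[R→φ0] = [7, 8, 4]
r8 m[R→φ4] = [8, 9, 7]
r8 m[Q→φ1] = [2, 2, 3]
r8 m[Q→φ3] = [9, 9, 15]
r8 m[P→φ3] = [0, 0, 0]
fixed point reached at round 8
b[Q] = ⊗ incoming = [11, 11, 18]

b[Q] = [11, 11, 18]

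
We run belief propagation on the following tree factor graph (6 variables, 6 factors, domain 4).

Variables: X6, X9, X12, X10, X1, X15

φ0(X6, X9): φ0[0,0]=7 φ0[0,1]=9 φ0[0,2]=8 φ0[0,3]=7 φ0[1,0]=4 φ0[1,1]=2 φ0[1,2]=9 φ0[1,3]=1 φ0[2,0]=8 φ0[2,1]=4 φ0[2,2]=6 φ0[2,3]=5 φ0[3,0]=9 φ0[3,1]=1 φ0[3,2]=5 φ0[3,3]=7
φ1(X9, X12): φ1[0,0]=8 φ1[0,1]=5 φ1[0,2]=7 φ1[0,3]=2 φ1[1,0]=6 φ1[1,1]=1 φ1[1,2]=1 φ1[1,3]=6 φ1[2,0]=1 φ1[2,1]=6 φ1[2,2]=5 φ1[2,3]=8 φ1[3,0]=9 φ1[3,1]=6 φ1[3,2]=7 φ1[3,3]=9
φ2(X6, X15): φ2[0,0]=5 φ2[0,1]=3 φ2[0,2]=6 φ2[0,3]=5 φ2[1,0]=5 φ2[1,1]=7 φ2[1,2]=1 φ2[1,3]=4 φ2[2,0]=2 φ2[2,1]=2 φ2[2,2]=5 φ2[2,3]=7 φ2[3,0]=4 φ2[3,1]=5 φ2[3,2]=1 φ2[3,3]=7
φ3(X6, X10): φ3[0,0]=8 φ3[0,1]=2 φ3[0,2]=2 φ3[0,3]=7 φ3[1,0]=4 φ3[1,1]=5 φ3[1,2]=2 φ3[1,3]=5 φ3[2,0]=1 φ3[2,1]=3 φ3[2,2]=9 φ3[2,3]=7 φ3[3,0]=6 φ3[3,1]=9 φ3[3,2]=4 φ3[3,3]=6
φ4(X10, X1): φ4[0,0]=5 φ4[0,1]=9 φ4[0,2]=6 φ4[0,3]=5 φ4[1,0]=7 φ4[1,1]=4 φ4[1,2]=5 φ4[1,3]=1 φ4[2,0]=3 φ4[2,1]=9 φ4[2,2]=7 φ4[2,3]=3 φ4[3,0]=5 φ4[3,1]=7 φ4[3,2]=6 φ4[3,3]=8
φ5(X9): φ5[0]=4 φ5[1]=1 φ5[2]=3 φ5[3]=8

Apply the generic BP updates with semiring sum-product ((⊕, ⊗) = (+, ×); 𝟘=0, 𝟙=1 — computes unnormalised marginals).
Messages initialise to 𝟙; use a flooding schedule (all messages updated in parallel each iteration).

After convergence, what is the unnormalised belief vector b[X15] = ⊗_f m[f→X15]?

b[X15] = [17270576, 16942414, 15518766, 26895786]

init: all messages = 𝟙 over 4 values
r1 m[φ0→X6] = [31, 16, 23, 22]
r1 m[φ0→X9] = [28, 16, 28, 20]
r1 m[φ1→X9] = [22, 14, 20, 31]
r1 m[φ1→X12] = [24, 18, 20, 25]
r1 m[φ2→X6] = [19, 17, 16, 17]
r1 m[φ2→X15] = [16, 17, 13, 23]
r1 m[φ3→X6] = [19, 16, 20, 25]
r1 m[φ3→X10] = [19, 19, 17, 25]
r1 m[φ4→X10] = [25, 17, 22, 26]
r1 m[φ4→X1] = [20, 29, 24, 17]
r1 m[φ5→X9] = [4, 1, 3, 8]
r1 m[X6→φ0] = [1, 1, 1, 1]
r1 m[X6→φ2] = [1, 1, 1, 1]
r1 m[X6→φ3] = [1, 1, 1, 1]
r1 m[X9→φ0] = [1, 1, 1, 1]
r1 m[X9→φ1] = [1, 1, 1, 1]
r1 m[X9→φ5] = [1, 1, 1, 1]
r1 m[X12→φ1] = [1, 1, 1, 1]
r1 m[X10→φ3] = [1, 1, 1, 1]
r1 m[X10→φ4] = [1, 1, 1, 1]
r1 m[X1→φ4] = [1, 1, 1, 1]
r1 m[X15→φ2] = [1, 1, 1, 1]
r2 m[φ0→X6] = [31, 16, 23, 22]
r2 m[φ0→X9] = [28, 16, 28, 20]
r2 m[φ1→X9] = [22, 14, 20, 31]
r2 m[φ1→X12] = [24, 18, 20, 25]
r2 m[φ2→X6] = [19, 17, 16, 17]
r2 m[φ2→X15] = [16, 17, 13, 23]
r2 m[φ3→X6] = [19, 16, 20, 25]
r2 m[φ3→X10] = [19, 19, 17, 25]
r2 m[φ4→X10] = [25, 17, 22, 26]
r2 m[φ4→X1] = [20, 29, 24, 17]
r2 m[φ5→X9] = [4, 1, 3, 8]
r2 m[X6→φ0] = [361, 272, 320, 425]
r2 m[X6→φ2] = [589, 256, 460, 550]
r2 m[X6→φ3] = [589, 272, 368, 374]
r2 m[X9→φ0] = [88, 14, 60, 248]
r2 m[X9→φ1] = [112, 16, 84, 160]
r2 m[X9→φ5] = [616, 224, 560, 620]
r2 m[X12→φ1] = [1, 1, 1, 1]
r2 m[X10→φ3] = [25, 17, 22, 26]
r2 m[X10→φ4] = [19, 19, 17, 25]
r2 m[X1→φ4] = [1, 1, 1, 1]
r2 m[X15→φ2] = [1, 1, 1, 1]
r3 m[φ0→X6] = [2958, 1168, 2360, 2842]
r3 m[φ0→X9] = [10000, 5498, 9381, 7374]
r3 m[φ1→X9] = [22, 14, 20, 31]
r3 m[φ1→X12] = [2516, 2040, 2340, 2432]
r3 m[φ2→X6] = [19, 17, 16, 17]
r3 m[φ2→X15] = [7345, 7229, 6640, 11039]
r3 m[φ3→X6] = [460, 359, 456, 547]
r3 m[φ3→X10] = [8412, 7008, 6530, 10303]
r3 m[φ4→X10] = [25, 17, 22, 26]
r3 m[φ4→X1] = [404, 575, 478, 365]
r3 m[φ5→X9] = [4, 1, 3, 8]
r3 m[X6→φ0] = [361, 272, 320, 425]
r3 m[X6→φ2] = [589, 256, 460, 550]
r3 m[X6→φ3] = [589, 272, 368, 374]
r3 m[X9→φ0] = [88, 14, 60, 248]
r3 m[X9→φ1] = [112, 16, 84, 160]
r3 m[X9→φ5] = [616, 224, 560, 620]
r3 m[X12→φ1] = [1, 1, 1, 1]
r3 m[X10→φ3] = [25, 17, 22, 26]
r3 m[X10→φ4] = [19, 19, 17, 25]
r3 m[X1→φ4] = [1, 1, 1, 1]
r3 m[X15→φ2] = [1, 1, 1, 1]
r4 m[φ0→X6] = [2958, 1168, 2360, 2842]
r4 m[φ0→X9] = [10000, 5498, 9381, 7374]
r4 m[φ1→X9] = [22, 14, 20, 31]
r4 m[φ1→X12] = [2516, 2040, 2340, 2432]
r4 m[φ2→X6] = [19, 17, 16, 17]
r4 m[φ2→X15] = [7345, 7229, 6640, 11039]
r4 m[φ3→X6] = [460, 359, 456, 547]
r4 m[φ3→X10] = [8412, 7008, 6530, 10303]
r4 m[φ4→X10] = [25, 17, 22, 26]
r4 m[φ4→X1] = [404, 575, 478, 365]
r4 m[φ5→X9] = [4, 1, 3, 8]
r4 m[X6→φ0] = [8740, 6103, 7296, 9299]
r4 m[X6→φ2] = [1360680, 419312, 1076160, 1554574]
r4 m[X6→φ3] = [56202, 19856, 37760, 48314]
r4 m[X9→φ0] = [88, 14, 60, 248]
r4 m[X9→φ1] = [40000, 5498, 28143, 58992]
r4 m[X9→φ5] = [220000, 76972, 187620, 228594]
r4 m[X12→φ1] = [1, 1, 1, 1]
r4 m[X10→φ3] = [25, 17, 22, 26]
r4 m[X10→φ4] = [8412, 7008, 6530, 10303]
r4 m[X1→φ4] = [1, 1, 1, 1]
r4 m[X15→φ2] = [1, 1, 1, 1]
r5 m[φ0→X6] = [2958, 1168, 2360, 2842]
r5 m[φ0→X9] = [227651, 129349, 215118, 168856]
r5 m[φ1→X9] = [22, 14, 20, 31]
r5 m[φ1→X12] = [912059, 728308, 839157, 869060]
r5 m[φ2→X6] = [19, 17, 16, 17]
r5 m[φ2→X15] = [17270576, 16942414, 15518766, 26895786]
r5 m[φ3→X6] = [460, 359, 456, 547]
r5 m[φ3→X10] = [856684, 759790, 685212, 1046898]
r5 m[φ4→X10] = [25, 17, 22, 26]
r5 m[φ4→X1] = [162221, 234631, 193040, 151082]
r5 m[φ5→X9] = [4, 1, 3, 8]
r5 m[X6→φ0] = [8740, 6103, 7296, 9299]
r5 m[X6→φ2] = [1360680, 419312, 1076160, 1554574]
r5 m[X6→φ3] = [56202, 19856, 37760, 48314]
r5 m[X9→φ0] = [88, 14, 60, 248]
r5 m[X9→φ1] = [40000, 5498, 28143, 58992]
r5 m[X9→φ5] = [220000, 76972, 187620, 228594]
r5 m[X12→φ1] = [1, 1, 1, 1]
r5 m[X10→φ3] = [25, 17, 22, 26]
r5 m[X10→φ4] = [8412, 7008, 6530, 10303]
r5 m[X1→φ4] = [1, 1, 1, 1]
r5 m[X15→φ2] = [1, 1, 1, 1]
r6 m[φ0→X6] = [2958, 1168, 2360, 2842]
r6 m[φ0→X9] = [227651, 129349, 215118, 168856]
r6 m[φ1→X9] = [22, 14, 20, 31]
r6 m[φ1→X12] = [912059, 728308, 839157, 869060]
r6 m[φ2→X6] = [19, 17, 16, 17]
r6 m[φ2→X15] = [17270576, 16942414, 15518766, 26895786]
r6 m[φ3→X6] = [460, 359, 456, 547]
r6 m[φ3→X10] = [856684, 759790, 685212, 1046898]
r6 m[φ4→X10] = [25, 17, 22, 26]
r6 m[φ4→X1] = [162221, 234631, 193040, 151082]
r6 m[φ5→X9] = [4, 1, 3, 8]
r6 m[X6→φ0] = [8740, 6103, 7296, 9299]
r6 m[X6→φ2] = [1360680, 419312, 1076160, 1554574]
r6 m[X6→φ3] = [56202, 19856, 37760, 48314]
r6 m[X9→φ0] = [88, 14, 60, 248]
r6 m[X9→φ1] = [910604, 129349, 645354, 1350848]
r6 m[X9→φ5] = [5008322, 1810886, 4302360, 5234536]
r6 m[X12→φ1] = [1, 1, 1, 1]
r6 m[X10→φ3] = [25, 17, 22, 26]
r6 m[X10→φ4] = [856684, 759790, 685212, 1046898]
r6 m[X1→φ4] = [1, 1, 1, 1]
r6 m[X15→φ2] = [1, 1, 1, 1]
r7 m[φ0→X6] = [2958, 1168, 2360, 2842]
r7 m[φ0→X9] = [227651, 129349, 215118, 168856]
r7 m[φ1→X9] = [22, 14, 20, 31]
r7 m[φ1→X12] = [20863912, 16659581, 19186283, 19917766]
r7 m[φ2→X6] = [19, 17, 16, 17]
r7 m[φ2→X15] = [17270576, 16942414, 15518766, 26895786]
r7 m[φ3→X6] = [460, 359, 456, 547]
r7 m[φ3→X10] = [856684, 759790, 685212, 1046898]
r7 m[φ4→X10] = [25, 17, 22, 26]
r7 m[φ4→X1] = [16892076, 24244510, 20016926, 15474030]
r7 m[φ5→X9] = [4, 1, 3, 8]
r7 m[X6→φ0] = [8740, 6103, 7296, 9299]
r7 m[X6→φ2] = [1360680, 419312, 1076160, 1554574]
r7 m[X6→φ3] = [56202, 19856, 37760, 48314]
r7 m[X9→φ0] = [88, 14, 60, 248]
r7 m[X9→φ1] = [910604, 129349, 645354, 1350848]
r7 m[X9→φ5] = [5008322, 1810886, 4302360, 5234536]
r7 m[X12→φ1] = [1, 1, 1, 1]
r7 m[X10→φ3] = [25, 17, 22, 26]
r7 m[X10→φ4] = [856684, 759790, 685212, 1046898]
r7 m[X1→φ4] = [1, 1, 1, 1]
r7 m[X15→φ2] = [1, 1, 1, 1]
r8 m[φ0→X6] = [2958, 1168, 2360, 2842]
r8 m[φ0→X9] = [227651, 129349, 215118, 168856]
r8 m[φ1→X9] = [22, 14, 20, 31]
r8 m[φ1→X12] = [20863912, 16659581, 19186283, 19917766]
r8 m[φ2→X6] = [19, 17, 16, 17]
r8 m[φ2→X15] = [17270576, 16942414, 15518766, 26895786]
r8 m[φ3→X6] = [460, 359, 456, 547]
r8 m[φ3→X10] = [856684, 759790, 685212, 1046898]
r8 m[φ4→X10] = [25, 17, 22, 26]
r8 m[φ4→X1] = [16892076, 24244510, 20016926, 15474030]
r8 m[φ5→X9] = [4, 1, 3, 8]
r8 m[X6→φ0] = [8740, 6103, 7296, 9299]
r8 m[X6→φ2] = [1360680, 419312, 1076160, 1554574]
r8 m[X6→φ3] = [56202, 19856, 37760, 48314]
r8 m[X9→φ0] = [88, 14, 60, 248]
r8 m[X9→φ1] = [910604, 129349, 645354, 1350848]
r8 m[X9→φ5] = [5008322, 1810886, 4302360, 5234536]
r8 m[X12→φ1] = [1, 1, 1, 1]
r8 m[X10→φ3] = [25, 17, 22, 26]
r8 m[X10→φ4] = [856684, 759790, 685212, 1046898]
r8 m[X1→φ4] = [1, 1, 1, 1]
r8 m[X15→φ2] = [1, 1, 1, 1]
fixed point reached at round 8
b[X15] = ⊗ incoming = [17270576, 16942414, 15518766, 26895786]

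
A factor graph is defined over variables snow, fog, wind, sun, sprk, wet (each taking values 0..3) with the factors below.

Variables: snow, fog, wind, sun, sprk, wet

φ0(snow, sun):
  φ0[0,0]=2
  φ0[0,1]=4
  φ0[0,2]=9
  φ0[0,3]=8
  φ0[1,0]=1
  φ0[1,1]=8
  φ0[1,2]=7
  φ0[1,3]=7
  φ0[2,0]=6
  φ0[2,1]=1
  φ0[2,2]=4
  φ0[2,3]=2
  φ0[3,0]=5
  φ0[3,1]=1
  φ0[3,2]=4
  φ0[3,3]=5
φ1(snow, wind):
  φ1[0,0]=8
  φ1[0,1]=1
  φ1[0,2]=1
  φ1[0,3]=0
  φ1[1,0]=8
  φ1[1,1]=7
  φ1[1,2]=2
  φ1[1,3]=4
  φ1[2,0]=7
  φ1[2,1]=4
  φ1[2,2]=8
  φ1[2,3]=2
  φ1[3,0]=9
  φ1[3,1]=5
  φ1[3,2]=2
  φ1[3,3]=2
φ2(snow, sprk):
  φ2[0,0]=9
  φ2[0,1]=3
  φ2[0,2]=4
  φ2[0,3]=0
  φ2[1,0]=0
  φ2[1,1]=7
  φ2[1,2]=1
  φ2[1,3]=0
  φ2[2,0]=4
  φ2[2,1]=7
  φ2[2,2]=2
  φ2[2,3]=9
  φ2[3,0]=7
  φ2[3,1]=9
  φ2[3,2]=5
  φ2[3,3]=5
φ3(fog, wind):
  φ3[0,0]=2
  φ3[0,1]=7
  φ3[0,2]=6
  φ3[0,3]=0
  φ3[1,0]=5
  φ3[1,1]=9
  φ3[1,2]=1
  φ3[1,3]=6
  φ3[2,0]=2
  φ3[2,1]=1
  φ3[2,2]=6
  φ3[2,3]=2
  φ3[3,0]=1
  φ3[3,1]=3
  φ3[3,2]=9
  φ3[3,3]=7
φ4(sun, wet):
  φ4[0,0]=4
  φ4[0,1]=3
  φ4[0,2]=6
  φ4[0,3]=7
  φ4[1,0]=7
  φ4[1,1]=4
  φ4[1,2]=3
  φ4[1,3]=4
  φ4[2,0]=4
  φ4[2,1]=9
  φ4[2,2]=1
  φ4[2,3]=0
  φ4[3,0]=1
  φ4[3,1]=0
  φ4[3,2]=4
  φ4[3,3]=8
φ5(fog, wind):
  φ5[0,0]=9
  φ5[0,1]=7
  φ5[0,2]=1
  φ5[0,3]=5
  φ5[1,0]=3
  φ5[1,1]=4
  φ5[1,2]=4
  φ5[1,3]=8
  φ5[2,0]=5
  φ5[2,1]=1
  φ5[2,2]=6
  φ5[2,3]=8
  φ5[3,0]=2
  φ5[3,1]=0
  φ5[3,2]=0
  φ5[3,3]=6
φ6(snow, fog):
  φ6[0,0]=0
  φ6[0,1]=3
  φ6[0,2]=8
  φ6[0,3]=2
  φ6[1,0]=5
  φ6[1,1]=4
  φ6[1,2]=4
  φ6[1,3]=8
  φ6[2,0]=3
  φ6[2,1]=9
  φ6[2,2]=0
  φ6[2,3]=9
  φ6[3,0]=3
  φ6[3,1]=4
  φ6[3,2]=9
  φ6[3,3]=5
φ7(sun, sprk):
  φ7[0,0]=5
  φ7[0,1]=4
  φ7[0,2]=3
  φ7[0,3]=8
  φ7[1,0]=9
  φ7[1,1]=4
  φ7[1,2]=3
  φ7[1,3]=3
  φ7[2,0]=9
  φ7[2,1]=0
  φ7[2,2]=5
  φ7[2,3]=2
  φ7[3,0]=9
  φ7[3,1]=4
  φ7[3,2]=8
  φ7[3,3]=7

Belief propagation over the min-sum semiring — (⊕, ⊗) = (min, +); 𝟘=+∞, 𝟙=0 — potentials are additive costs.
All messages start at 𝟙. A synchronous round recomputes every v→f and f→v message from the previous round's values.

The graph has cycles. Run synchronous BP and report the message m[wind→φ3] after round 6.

message @ round 6 = [28, 20, 20, 23]

init: all messages = 𝟙 over 4 values
r1 m[φ0→snow] = [2, 1, 1, 1]
r1 m[φ0→sun] = [1, 1, 4, 2]
r1 m[φ1→snow] = [0, 2, 2, 2]
r1 m[φ1→wind] = [7, 1, 1, 0]
r1 m[φ2→snow] = [0, 0, 2, 5]
r1 m[φ2→sprk] = [0, 3, 1, 0]
r1 m[φ3→fog] = [0, 1, 1, 1]
r1 m[φ3→wind] = [1, 1, 1, 0]
r1 m[φ4→sun] = [3, 3, 0, 0]
r1 m[φ4→wet] = [1, 0, 1, 0]
r1 m[φ5→fog] = [1, 3, 1, 0]
r1 m[φ5→wind] = [2, 0, 0, 5]
r1 m[φ6→snow] = [0, 4, 0, 3]
r1 m[φ6→fog] = [0, 3, 0, 2]
r1 m[φ7→sun] = [3, 3, 0, 4]
r1 m[φ7→sprk] = [5, 0, 3, 2]
r1 m[snow→φ0] = [0, 0, 0, 0]
r1 m[snow→φ1] = [0, 0, 0, 0]
r1 m[snow→φ2] = [0, 0, 0, 0]
r1 m[snow→φ6] = [0, 0, 0, 0]
r1 m[fog→φ3] = [0, 0, 0, 0]
r1 m[fog→φ5] = [0, 0, 0, 0]
r1 m[fog→φ6] = [0, 0, 0, 0]
r1 m[wind→φ1] = [0, 0, 0, 0]
r1 m[wind→φ3] = [0, 0, 0, 0]
r1 m[wind→φ5] = [0, 0, 0, 0]
r1 m[sun→φ0] = [0, 0, 0, 0]
r1 m[sun→φ4] = [0, 0, 0, 0]
r1 m[sun→φ7] = [0, 0, 0, 0]
r1 m[sprk→φ2] = [0, 0, 0, 0]
r1 m[sprk→φ7] = [0, 0, 0, 0]
r1 m[wet→φ4] = [0, 0, 0, 0]
r2 m[φ0→snow] = [2, 1, 1, 1]
r2 m[φ0→sun] = [1, 1, 4, 2]
r2 m[φ1→snow] = [0, 2, 2, 2]
r2 m[φ1→wind] = [7, 1, 1, 0]
r2 m[φ2→snow] = [0, 0, 2, 5]
r2 m[φ2→sprk] = [0, 3, 1, 0]
r2 m[φ3→fog] = [0, 1, 1, 1]
r2 m[φ3→wind] = [1, 1, 1, 0]
r2 m[φ4→sun] = [3, 3, 0, 0]
r2 m[φ4→wet] = [1, 0, 1, 0]
r2 m[φ5→fog] = [1, 3, 1, 0]
r2 m[φ5→wind] = [2, 0, 0, 5]
r2 m[φ6→snow] = [0, 4, 0, 3]
r2 m[φ6→fog] = [0, 3, 0, 2]
r2 m[φ7→sun] = [3, 3, 0, 4]
r2 m[φ7→sprk] = [5, 0, 3, 2]
r2 m[snow→φ0] = [0, 6, 4, 10]
r2 m[snow→φ1] = [2, 5, 3, 9]
r2 m[snow→φ2] = [2, 7, 3, 6]
r2 m[snow→φ6] = [2, 3, 5, 8]
r2 m[fog→φ3] = [1, 6, 1, 2]
r2 m[fog→φ5] = [0, 4, 1, 3]
r2 m[fog→φ6] = [1, 4, 2, 1]
r2 m[wind→φ1] = [3, 1, 1, 5]
r2 m[wind→φ3] = [9, 1, 1, 5]
r2 m[wind→φ5] = [8, 2, 2, 0]
r2 m[sun→φ0] = [6, 6, 0, 4]
r2 m[sun→φ4] = [4, 4, 4, 6]
r2 m[sun→φ7] = [4, 4, 4, 2]
r2 m[sprk→φ2] = [5, 0, 3, 2]
r2 m[sprk→φ7] = [0, 3, 1, 0]
r2 m[wet→φ4] = [0, 0, 0, 0]
r3 m[φ0→snow] = [8, 7, 4, 4]
r3 m[φ0→sun] = [2, 4, 8, 6]
r3 m[φ1→snow] = [2, 3, 5, 3]
r3 m[φ1→wind] = [10, 3, 3, 2]
r3 m[φ2→snow] = [2, 2, 5, 7]
r3 m[φ2→sprk] = [7, 5, 5, 2]
r3 m[φ3→fog] = [5, 2, 2, 4]
r3 m[φ3→wind] = [3, 2, 7, 1]
r3 m[φ4→sun] = [3, 3, 0, 0]
r3 m[φ4→wet] = [7, 6, 5, 4]
r3 m[φ5→fog] = [3, 6, 3, 2]
r3 m[φ5→wind] = [5, 2, 1, 5]
r3 m[φ6→snow] = [1, 6, 2, 4]
r3 m[φ6→fog] = [2, 5, 5, 4]
r3 m[φ7→sun] = [4, 3, 2, 7]
r3 m[φ7→sprk] = [9, 4, 7, 6]
r3 m[snow→φ0] = [0, 6, 4, 10]
r3 m[snow→φ1] = [2, 5, 3, 9]
r3 m[snow→φ2] = [2, 7, 3, 6]
r3 m[snow→φ6] = [2, 3, 5, 8]
r3 m[fog→φ3] = [1, 6, 1, 2]
r3 m[fog→φ5] = [0, 4, 1, 3]
r3 m[fog→φ6] = [1, 4, 2, 1]
r3 m[wind→φ1] = [3, 1, 1, 5]
r3 m[wind→φ3] = [9, 1, 1, 5]
r3 m[wind→φ5] = [8, 2, 2, 0]
r3 m[sun→φ0] = [6, 6, 0, 4]
r3 m[sun→φ4] = [4, 4, 4, 6]
r3 m[sun→φ7] = [4, 4, 4, 2]
r3 m[sprk→φ2] = [5, 0, 3, 2]
r3 m[sprk→φ7] = [0, 3, 1, 0]
r3 m[wet→φ4] = [0, 0, 0, 0]
r4 m[φ0→snow] = [8, 7, 4, 4]
r4 m[φ0→sun] = [2, 4, 8, 6]
r4 m[φ1→snow] = [2, 3, 5, 3]
r4 m[φ1→wind] = [10, 3, 3, 2]
r4 m[φ2→snow] = [2, 2, 5, 7]
r4 m[φ2→sprk] = [7, 5, 5, 2]
r4 m[φ3→fog] = [5, 2, 2, 4]
r4 m[φ3→wind] = [3, 2, 7, 1]
r4 m[φ4→sun] = [3, 3, 0, 0]
r4 m[φ4→wet] = [7, 6, 5, 4]
r4 m[φ5→fog] = [3, 6, 3, 2]
r4 m[φ5→wind] = [5, 2, 1, 5]
r4 m[φ6→snow] = [1, 6, 2, 4]
r4 m[φ6→fog] = [2, 5, 5, 4]
r4 m[φ7→sun] = [4, 3, 2, 7]
r4 m[φ7→sprk] = [9, 4, 7, 6]
r4 m[snow→φ0] = [5, 11, 12, 14]
r4 m[snow→φ1] = [11, 15, 11, 15]
r4 m[snow→φ2] = [11, 16, 11, 11]
r4 m[snow→φ6] = [12, 12, 14, 14]
r4 m[fog→φ3] = [5, 11, 8, 6]
r4 m[fog→φ5] = [7, 7, 7, 8]
r4 m[fog→φ6] = [8, 8, 5, 6]
r4 m[wind→φ1] = [8, 4, 8, 6]
r4 m[wind→φ3] = [15, 5, 4, 7]
r4 m[wind→φ5] = [13, 5, 10, 3]
r4 m[sun→φ0] = [7, 6, 2, 7]
r4 m[sun→φ4] = [6, 7, 10, 13]
r4 m[sun→φ7] = [5, 7, 8, 6]
r4 m[sprk→φ2] = [9, 4, 7, 6]
r4 m[sprk→φ7] = [7, 5, 5, 2]
r4 m[wet→φ4] = [0, 0, 0, 0]
r5 m[φ0→snow] = [9, 8, 6, 6]
r5 m[φ0→sun] = [7, 9, 14, 13]
r5 m[φ1→snow] = [5, 10, 8, 8]
r5 m[φ1→wind] = [18, 12, 12, 11]
r5 m[φ2→snow] = [6, 6, 9, 11]
r5 m[φ2→sprk] = [15, 14, 13, 11]
r5 m[φ3→fog] = [7, 5, 6, 8]
r5 m[φ3→wind] = [7, 9, 11, 5]
r5 m[φ4→sun] = [3, 3, 0, 0]
r5 m[φ4→wet] = [10, 9, 10, 10]
r5 m[φ5→fog] = [8, 9, 6, 5]
r5 m[φ5→wind] = [10, 8, 8, 12]
r5 m[φ6→snow] = [8, 9, 5, 11]
r5 m[φ6→fog] = [12, 15, 14, 14]
r5 m[φ7→sun] = [8, 5, 4, 9]
r5 m[φ7→sprk] = [10, 8, 8, 10]
r5 m[snow→φ0] = [5, 11, 12, 14]
r5 m[snow→φ1] = [11, 15, 11, 15]
r5 m[snow→φ2] = [11, 16, 11, 11]
r5 m[snow→φ6] = [12, 12, 14, 14]
r5 m[fog→φ3] = [5, 11, 8, 6]
r5 m[fog→φ5] = [7, 7, 7, 8]
r5 m[fog→φ6] = [8, 8, 5, 6]
r5 m[wind→φ1] = [8, 4, 8, 6]
r5 m[wind→φ3] = [15, 5, 4, 7]
r5 m[wind→φ5] = [13, 5, 10, 3]
r5 m[sun→φ0] = [7, 6, 2, 7]
r5 m[sun→φ4] = [6, 7, 10, 13]
r5 m[sun→φ7] = [5, 7, 8, 6]
r5 m[sprk→φ2] = [9, 4, 7, 6]
r5 m[sprk→φ7] = [7, 5, 5, 2]
r5 m[wet→φ4] = [0, 0, 0, 0]
r6 m[φ0→snow] = [9, 8, 6, 6]
r6 m[φ0→sun] = [7, 9, 14, 13]
r6 m[φ1→snow] = [5, 10, 8, 8]
r6 m[φ1→wind] = [18, 12, 12, 11]
r6 m[φ2→snow] = [6, 6, 9, 11]
r6 m[φ2→sprk] = [15, 14, 13, 11]
r6 m[φ3→fog] = [7, 5, 6, 8]
r6 m[φ3→wind] = [7, 9, 11, 5]
r6 m[φ4→sun] = [3, 3, 0, 0]
r6 m[φ4→wet] = [10, 9, 10, 10]
r6 m[φ5→fog] = [8, 9, 6, 5]
r6 m[φ5→wind] = [10, 8, 8, 12]
r6 m[φ6→snow] = [8, 9, 5, 11]
r6 m[φ6→fog] = [12, 15, 14, 14]
r6 m[φ7→sun] = [8, 5, 4, 9]
r6 m[φ7→sprk] = [10, 8, 8, 10]
r6 m[snow→φ0] = [19, 25, 22, 30]
r6 m[snow→φ1] = [23, 23, 20, 28]
r6 m[snow→φ2] = [22, 27, 19, 25]
r6 m[snow→φ6] = [20, 24, 23, 25]
r6 m[fog→φ3] = [20, 24, 20, 19]
r6 m[fog→φ5] = [19, 20, 20, 22]
r6 m[fog→φ6] = [15, 14, 12, 13]
r6 m[wind→φ1] = [17, 17, 19, 17]
r6 m[wind→φ3] = [28, 20, 20, 23]
r6 m[wind→φ5] = [25, 21, 23, 16]
r6 m[sun→φ0] = [11, 8, 4, 9]
r6 m[sun→φ4] = [15, 14, 18, 22]
r6 m[sun→φ7] = [10, 12, 14, 13]
r6 m[sprk→φ2] = [10, 8, 8, 10]
r6 m[sprk→φ7] = [15, 14, 13, 11]
r6 m[wet→φ4] = [0, 0, 0, 0]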